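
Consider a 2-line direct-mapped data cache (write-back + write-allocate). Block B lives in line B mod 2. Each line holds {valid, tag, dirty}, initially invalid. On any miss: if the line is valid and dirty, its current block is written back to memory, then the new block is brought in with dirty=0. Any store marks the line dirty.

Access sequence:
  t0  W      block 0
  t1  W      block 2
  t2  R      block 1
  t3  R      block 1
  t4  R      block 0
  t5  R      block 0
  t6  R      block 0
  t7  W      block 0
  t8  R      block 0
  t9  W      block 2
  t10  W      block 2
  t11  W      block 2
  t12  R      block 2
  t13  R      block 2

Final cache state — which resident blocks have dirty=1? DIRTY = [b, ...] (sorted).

DIRTY = [2]

0: W B0 → L0 miss [D]
1: W B2 → L0 miss wb→B0 [D]
2: R B1 → L1 miss [-]
3: R B1 → L1 hit [-]
4: R B0 → L0 miss wb→B2 [-]
5: R B0 → L0 hit [-]
6: R B0 → L0 hit [-]
7: W B0 → L0 hit [D]
8: R B0 → L0 hit [D]
9: W B2 → L0 miss wb→B0 [D]
10: W B2 → L0 hit [D]
11: W B2 → L0 hit [D]
12: R B2 → L0 hit [D]
13: R B2 → L0 hit [D]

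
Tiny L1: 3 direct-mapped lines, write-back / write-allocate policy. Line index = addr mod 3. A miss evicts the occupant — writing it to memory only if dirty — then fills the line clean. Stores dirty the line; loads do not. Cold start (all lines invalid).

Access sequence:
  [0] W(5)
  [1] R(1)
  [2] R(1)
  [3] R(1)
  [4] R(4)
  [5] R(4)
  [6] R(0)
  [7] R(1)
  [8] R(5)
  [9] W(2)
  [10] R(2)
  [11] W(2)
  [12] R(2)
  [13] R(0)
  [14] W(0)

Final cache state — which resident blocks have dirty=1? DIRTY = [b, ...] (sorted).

0: W B5 -> L2 miss  d=D]
1: R B1 -> L1 miss  d=-]
2: R B1 -> L1 hit  d=-]
3: R B1 -> L1 hit  d=-]
4: R B4 -> L1 miss  d=-]
5: R B4 -> L1 hit  d=-]
6: R B0 -> L0 miss  d=-]
7: R B1 -> L1 miss  d=-]
8: R B5 -> L2 hit  d=D]
9: W B2 -> L2 miss wb->B5  d=D]
10: R B2 -> L2 hit  d=D]
11: W B2 -> L2 hit  d=D]
12: R B2 -> L2 hit  d=D]
13: R B0 -> L0 hit  d=-]
14: W B0 -> L0 hit  d=D]

DIRTY = [0, 2]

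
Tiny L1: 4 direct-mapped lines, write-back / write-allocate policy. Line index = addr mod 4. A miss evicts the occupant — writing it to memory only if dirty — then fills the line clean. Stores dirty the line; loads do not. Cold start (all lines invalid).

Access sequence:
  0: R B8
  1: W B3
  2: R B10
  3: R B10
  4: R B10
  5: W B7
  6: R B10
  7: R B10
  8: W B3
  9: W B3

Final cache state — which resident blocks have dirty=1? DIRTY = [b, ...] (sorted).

DIRTY = [3]

  0 | R B8 → L0 miss [-]
  1 | W B3 → L3 miss [D]
  2 | R B10 → L2 miss [-]
  3 | R B10 → L2 hit [-]
  4 | R B10 → L2 hit [-]
  5 | W B7 → L3 miss wb→B3 [D]
  6 | R B10 → L2 hit [-]
  7 | R B10 → L2 hit [-]
  8 | W B3 → L3 miss wb→B7 [D]
  9 | W B3 → L3 hit [D]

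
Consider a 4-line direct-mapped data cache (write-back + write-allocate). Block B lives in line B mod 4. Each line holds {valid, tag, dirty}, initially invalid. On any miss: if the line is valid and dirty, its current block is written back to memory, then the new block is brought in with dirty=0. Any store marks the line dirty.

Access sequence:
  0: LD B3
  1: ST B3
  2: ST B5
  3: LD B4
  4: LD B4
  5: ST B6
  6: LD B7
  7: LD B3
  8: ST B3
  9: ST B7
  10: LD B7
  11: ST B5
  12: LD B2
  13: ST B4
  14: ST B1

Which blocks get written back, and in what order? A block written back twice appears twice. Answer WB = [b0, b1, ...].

WB = [3, 3, 6, 5]

0: R B3 -> L3 miss  d=-]
1: W B3 -> L3 hit  d=D]
2: W B5 -> L1 miss  d=D]
3: R B4 -> L0 miss  d=-]
4: R B4 -> L0 hit  d=-]
5: W B6 -> L2 miss  d=D]
6: R B7 -> L3 miss wb->B3  d=-]
7: R B3 -> L3 miss  d=-]
8: W B3 -> L3 hit  d=D]
9: W B7 -> L3 miss wb->B3  d=D]
10: R B7 -> L3 hit  d=D]
11: W B5 -> L1 hit  d=D]
12: R B2 -> L2 miss wb->B6  d=-]
13: W B4 -> L0 hit  d=D]
14: W B1 -> L1 miss wb->B5  d=D]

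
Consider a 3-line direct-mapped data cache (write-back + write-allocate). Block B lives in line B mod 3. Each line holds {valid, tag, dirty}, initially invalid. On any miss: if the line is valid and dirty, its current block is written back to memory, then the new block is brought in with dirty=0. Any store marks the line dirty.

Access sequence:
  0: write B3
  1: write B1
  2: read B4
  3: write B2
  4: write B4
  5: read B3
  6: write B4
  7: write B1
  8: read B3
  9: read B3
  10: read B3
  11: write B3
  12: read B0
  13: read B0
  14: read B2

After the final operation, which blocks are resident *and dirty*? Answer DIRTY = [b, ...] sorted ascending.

0: W B3 -> L0 miss  d=D]
1: W B1 -> L1 miss  d=D]
2: R B4 -> L1 miss wb->B1  d=-]
3: W B2 -> L2 miss  d=D]
4: W B4 -> L1 hit  d=D]
5: R B3 -> L0 hit  d=D]
6: W B4 -> L1 hit  d=D]
7: W B1 -> L1 miss wb->B4  d=D]
8: R B3 -> L0 hit  d=D]
9: R B3 -> L0 hit  d=D]
10: R B3 -> L0 hit  d=D]
11: W B3 -> L0 hit  d=D]
12: R B0 -> L0 miss wb->B3  d=-]
13: R B0 -> L0 hit  d=-]
14: R B2 -> L2 hit  d=D]

DIRTY = [1, 2]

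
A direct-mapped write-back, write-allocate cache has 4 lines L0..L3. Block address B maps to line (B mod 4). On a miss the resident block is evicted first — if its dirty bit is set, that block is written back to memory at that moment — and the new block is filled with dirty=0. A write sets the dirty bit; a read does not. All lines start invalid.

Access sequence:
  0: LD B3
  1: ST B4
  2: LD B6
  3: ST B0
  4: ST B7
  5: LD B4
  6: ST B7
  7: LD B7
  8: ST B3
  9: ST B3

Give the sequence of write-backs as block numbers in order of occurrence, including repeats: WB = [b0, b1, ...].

  0 | R B3 → L3 miss [-]
  1 | W B4 → L0 miss [D]
  2 | R B6 → L2 miss [-]
  3 | W B0 → L0 miss wb→B4 [D]
  4 | W B7 → L3 miss [D]
  5 | R B4 → L0 miss wb→B0 [-]
  6 | W B7 → L3 hit [D]
  7 | R B7 → L3 hit [D]
  8 | W B3 → L3 miss wb→B7 [D]
  9 | W B3 → L3 hit [D]

WB = [4, 0, 7]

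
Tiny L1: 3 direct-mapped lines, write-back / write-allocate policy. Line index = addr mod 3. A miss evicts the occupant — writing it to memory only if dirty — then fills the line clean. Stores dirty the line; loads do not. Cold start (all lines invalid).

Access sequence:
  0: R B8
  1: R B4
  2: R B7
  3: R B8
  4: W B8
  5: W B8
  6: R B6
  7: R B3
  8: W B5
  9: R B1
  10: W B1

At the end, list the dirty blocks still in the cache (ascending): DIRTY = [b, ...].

  0 | R B8 → L2 miss [-]
  1 | R B4 → L1 miss [-]
  2 | R B7 → L1 miss [-]
  3 | R B8 → L2 hit [-]
  4 | W B8 → L2 hit [D]
  5 | W B8 → L2 hit [D]
  6 | R B6 → L0 miss [-]
  7 | R B3 → L0 miss [-]
  8 | W B5 → L2 miss wb→B8 [D]
  9 | R B1 → L1 miss [-]
  10 | W B1 → L1 hit [D]

DIRTY = [1, 5]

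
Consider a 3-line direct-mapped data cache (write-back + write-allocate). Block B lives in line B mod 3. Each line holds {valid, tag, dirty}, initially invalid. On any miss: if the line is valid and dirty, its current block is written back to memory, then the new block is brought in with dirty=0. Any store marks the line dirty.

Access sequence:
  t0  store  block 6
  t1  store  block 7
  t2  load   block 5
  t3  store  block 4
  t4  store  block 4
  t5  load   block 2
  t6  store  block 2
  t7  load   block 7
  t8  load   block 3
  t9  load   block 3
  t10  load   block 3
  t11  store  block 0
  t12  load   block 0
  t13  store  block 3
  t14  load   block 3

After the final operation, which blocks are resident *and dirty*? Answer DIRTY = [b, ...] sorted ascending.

DIRTY = [2, 3]

0: W B6 -> L0 miss  d=D]
1: W B7 -> L1 miss  d=D]
2: R B5 -> L2 miss  d=-]
3: W B4 -> L1 miss wb->B7  d=D]
4: W B4 -> L1 hit  d=D]
5: R B2 -> L2 miss  d=-]
6: W B2 -> L2 hit  d=D]
7: R B7 -> L1 miss wb->B4  d=-]
8: R B3 -> L0 miss wb->B6  d=-]
9: R B3 -> L0 hit  d=-]
10: R B3 -> L0 hit  d=-]
11: W B0 -> L0 miss  d=D]
12: R B0 -> L0 hit  d=D]
13: W B3 -> L0 miss wb->B0  d=D]
14: R B3 -> L0 hit  d=D]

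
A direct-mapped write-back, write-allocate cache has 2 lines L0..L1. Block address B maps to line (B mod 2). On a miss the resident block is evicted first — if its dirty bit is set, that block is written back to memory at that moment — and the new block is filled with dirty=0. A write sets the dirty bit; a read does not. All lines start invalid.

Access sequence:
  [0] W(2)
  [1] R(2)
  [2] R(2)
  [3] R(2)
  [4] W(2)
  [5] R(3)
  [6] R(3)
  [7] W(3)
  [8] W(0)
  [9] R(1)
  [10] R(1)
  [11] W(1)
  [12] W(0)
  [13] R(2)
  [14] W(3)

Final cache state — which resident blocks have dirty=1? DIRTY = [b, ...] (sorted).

DIRTY = [3]

0: W B2 -> L0 miss  d=D]
1: R B2 -> L0 hit  d=D]
2: R B2 -> L0 hit  d=D]
3: R B2 -> L0 hit  d=D]
4: W B2 -> L0 hit  d=D]
5: R B3 -> L1 miss  d=-]
6: R B3 -> L1 hit  d=-]
7: W B3 -> L1 hit  d=D]
8: W B0 -> L0 miss wb->B2  d=D]
9: R B1 -> L1 miss wb->B3  d=-]
10: R B1 -> L1 hit  d=-]
11: W B1 -> L1 hit  d=D]
12: W B0 -> L0 hit  d=D]
13: R B2 -> L0 miss wb->B0  d=-]
14: W B3 -> L1 miss wb->B1  d=D]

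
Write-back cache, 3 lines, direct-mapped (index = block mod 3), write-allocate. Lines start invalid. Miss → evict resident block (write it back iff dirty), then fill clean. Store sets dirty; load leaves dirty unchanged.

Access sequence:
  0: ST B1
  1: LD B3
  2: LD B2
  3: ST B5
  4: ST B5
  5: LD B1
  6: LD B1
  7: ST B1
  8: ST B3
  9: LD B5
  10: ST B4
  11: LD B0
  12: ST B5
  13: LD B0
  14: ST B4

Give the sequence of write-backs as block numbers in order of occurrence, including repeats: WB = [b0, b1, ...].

0: W B1 -> L1 miss  d=D]
1: R B3 -> L0 miss  d=-]
2: R B2 -> L2 miss  d=-]
3: W B5 -> L2 miss  d=D]
4: W B5 -> L2 hit  d=D]
5: R B1 -> L1 hit  d=D]
6: R B1 -> L1 hit  d=D]
7: W B1 -> L1 hit  d=D]
8: W B3 -> L0 hit  d=D]
9: R B5 -> L2 hit  d=D]
10: W B4 -> L1 miss wb->B1  d=D]
11: R B0 -> L0 miss wb->B3  d=-]
12: W B5 -> L2 hit  d=D]
13: R B0 -> L0 hit  d=-]
14: W B4 -> L1 hit  d=D]

WB = [1, 3]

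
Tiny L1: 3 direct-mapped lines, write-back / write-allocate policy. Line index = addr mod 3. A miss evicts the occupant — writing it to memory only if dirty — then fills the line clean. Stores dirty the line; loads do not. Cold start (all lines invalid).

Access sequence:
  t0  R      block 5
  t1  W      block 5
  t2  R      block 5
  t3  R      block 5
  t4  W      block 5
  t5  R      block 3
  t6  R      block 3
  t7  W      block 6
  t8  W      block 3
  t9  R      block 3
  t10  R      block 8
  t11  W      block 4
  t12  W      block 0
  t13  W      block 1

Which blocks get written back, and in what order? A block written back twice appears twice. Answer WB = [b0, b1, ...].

WB = [6, 5, 3, 4]

  0 | R B5 → L2 miss [-]
  1 | W B5 → L2 hit [D]
  2 | R B5 → L2 hit [D]
  3 | R B5 → L2 hit [D]
  4 | W B5 → L2 hit [D]
  5 | R B3 → L0 miss [-]
  6 | R B3 → L0 hit [-]
  7 | W B6 → L0 miss [D]
  8 | W B3 → L0 miss wb→B6 [D]
  9 | R B3 → L0 hit [D]
  10 | R B8 → L2 miss wb→B5 [-]
  11 | W B4 → L1 miss [D]
  12 | W B0 → L0 miss wb→B3 [D]
  13 | W B1 → L1 miss wb→B4 [D]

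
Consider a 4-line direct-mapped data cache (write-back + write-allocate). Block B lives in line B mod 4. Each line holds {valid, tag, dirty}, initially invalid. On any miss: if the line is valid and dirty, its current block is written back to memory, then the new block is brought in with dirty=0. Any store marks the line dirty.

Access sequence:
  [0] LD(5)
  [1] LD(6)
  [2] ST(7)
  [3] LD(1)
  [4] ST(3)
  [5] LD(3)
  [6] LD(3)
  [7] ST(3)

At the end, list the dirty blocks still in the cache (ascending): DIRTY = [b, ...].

DIRTY = [3]

0: R B5 -> L1 miss  d=-]
1: R B6 -> L2 miss  d=-]
2: W B7 -> L3 miss  d=D]
3: R B1 -> L1 miss  d=-]
4: W B3 -> L3 miss wb->B7  d=D]
5: R B3 -> L3 hit  d=D]
6: R B3 -> L3 hit  d=D]
7: W B3 -> L3 hit  d=D]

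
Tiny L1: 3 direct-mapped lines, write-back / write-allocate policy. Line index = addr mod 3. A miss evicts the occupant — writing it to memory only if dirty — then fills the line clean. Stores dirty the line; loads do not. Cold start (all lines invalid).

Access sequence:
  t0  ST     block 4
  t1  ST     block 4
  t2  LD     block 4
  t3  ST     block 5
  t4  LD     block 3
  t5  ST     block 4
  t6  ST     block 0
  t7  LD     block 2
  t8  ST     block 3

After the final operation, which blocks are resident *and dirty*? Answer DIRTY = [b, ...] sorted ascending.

  0 | W B4 → L1 miss [D]
  1 | W B4 → L1 hit [D]
  2 | R B4 → L1 hit [D]
  3 | W B5 → L2 miss [D]
  4 | R B3 → L0 miss [-]
  5 | W B4 → L1 hit [D]
  6 | W B0 → L0 miss [D]
  7 | R B2 → L2 miss wb→B5 [-]
  8 | W B3 → L0 miss wb→B0 [D]

DIRTY = [3, 4]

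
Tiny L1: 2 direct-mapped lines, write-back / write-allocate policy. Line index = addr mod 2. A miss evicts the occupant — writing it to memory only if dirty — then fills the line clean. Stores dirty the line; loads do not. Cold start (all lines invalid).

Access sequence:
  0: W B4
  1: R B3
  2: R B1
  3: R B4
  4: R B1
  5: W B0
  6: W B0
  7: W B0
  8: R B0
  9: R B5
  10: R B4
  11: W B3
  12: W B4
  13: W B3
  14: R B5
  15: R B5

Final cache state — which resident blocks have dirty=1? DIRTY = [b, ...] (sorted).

0: W B4 -> L0 miss  d=D]
1: R B3 -> L1 miss  d=-]
2: R B1 -> L1 miss  d=-]
3: R B4 -> L0 hit  d=D]
4: R B1 -> L1 hit  d=-]
5: W B0 -> L0 miss wb->B4  d=D]
6: W B0 -> L0 hit  d=D]
7: W B0 -> L0 hit  d=D]
8: R B0 -> L0 hit  d=D]
9: R B5 -> L1 miss  d=-]
10: R B4 -> L0 miss wb->B0  d=-]
11: W B3 -> L1 miss  d=D]
12: W B4 -> L0 hit  d=D]
13: W B3 -> L1 hit  d=D]
14: R B5 -> L1 miss wb->B3  d=-]
15: R B5 -> L1 hit  d=-]

DIRTY = [4]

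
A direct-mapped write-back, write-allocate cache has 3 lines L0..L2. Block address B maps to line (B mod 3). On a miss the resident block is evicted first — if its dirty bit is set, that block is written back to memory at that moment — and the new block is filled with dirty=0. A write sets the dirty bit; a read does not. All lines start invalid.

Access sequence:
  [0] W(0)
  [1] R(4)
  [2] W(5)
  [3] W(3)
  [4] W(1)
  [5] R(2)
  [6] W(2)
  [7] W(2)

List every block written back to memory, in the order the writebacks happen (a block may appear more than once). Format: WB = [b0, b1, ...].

WB = [0, 5]

0: W B0 -> L0 miss  d=D]
1: R B4 -> L1 miss  d=-]
2: W B5 -> L2 miss  d=D]
3: W B3 -> L0 miss wb->B0  d=D]
4: W B1 -> L1 miss  d=D]
5: R B2 -> L2 miss wb->B5  d=-]
6: W B2 -> L2 hit  d=D]
7: W B2 -> L2 hit  d=D]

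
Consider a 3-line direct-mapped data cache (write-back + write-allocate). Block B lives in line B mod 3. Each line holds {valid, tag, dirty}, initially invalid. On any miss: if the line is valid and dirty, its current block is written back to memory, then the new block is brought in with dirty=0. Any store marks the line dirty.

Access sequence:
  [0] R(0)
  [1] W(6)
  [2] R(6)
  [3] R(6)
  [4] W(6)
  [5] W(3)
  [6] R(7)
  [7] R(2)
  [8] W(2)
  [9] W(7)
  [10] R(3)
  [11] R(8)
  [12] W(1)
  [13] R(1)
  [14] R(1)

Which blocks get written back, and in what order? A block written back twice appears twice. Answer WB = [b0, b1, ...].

WB = [6, 2, 7]

0: R B0 → L0 miss [-]
1: W B6 → L0 miss [D]
2: R B6 → L0 hit [D]
3: R B6 → L0 hit [D]
4: W B6 → L0 hit [D]
5: W B3 → L0 miss wb→B6 [D]
6: R B7 → L1 miss [-]
7: R B2 → L2 miss [-]
8: W B2 → L2 hit [D]
9: W B7 → L1 hit [D]
10: R B3 → L0 hit [D]
11: R B8 → L2 miss wb→B2 [-]
12: W B1 → L1 miss wb→B7 [D]
13: R B1 → L1 hit [D]
14: R B1 → L1 hit [D]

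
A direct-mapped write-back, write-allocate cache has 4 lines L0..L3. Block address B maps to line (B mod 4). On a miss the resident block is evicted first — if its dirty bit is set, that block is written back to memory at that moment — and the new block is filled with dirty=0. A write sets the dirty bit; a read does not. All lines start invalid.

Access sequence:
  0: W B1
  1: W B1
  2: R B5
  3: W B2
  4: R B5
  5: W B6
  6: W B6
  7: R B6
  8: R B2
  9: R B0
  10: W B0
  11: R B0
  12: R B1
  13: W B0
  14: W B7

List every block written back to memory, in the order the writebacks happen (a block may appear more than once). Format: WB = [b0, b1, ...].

WB = [1, 2, 6]

0: W B1 → L1 miss [D]
1: W B1 → L1 hit [D]
2: R B5 → L1 miss wb→B1 [-]
3: W B2 → L2 miss [D]
4: R B5 → L1 hit [-]
5: W B6 → L2 miss wb→B2 [D]
6: W B6 → L2 hit [D]
7: R B6 → L2 hit [D]
8: R B2 → L2 miss wb→B6 [-]
9: R B0 → L0 miss [-]
10: W B0 → L0 hit [D]
11: R B0 → L0 hit [D]
12: R B1 → L1 miss [-]
13: W B0 → L0 hit [D]
14: W B7 → L3 miss [D]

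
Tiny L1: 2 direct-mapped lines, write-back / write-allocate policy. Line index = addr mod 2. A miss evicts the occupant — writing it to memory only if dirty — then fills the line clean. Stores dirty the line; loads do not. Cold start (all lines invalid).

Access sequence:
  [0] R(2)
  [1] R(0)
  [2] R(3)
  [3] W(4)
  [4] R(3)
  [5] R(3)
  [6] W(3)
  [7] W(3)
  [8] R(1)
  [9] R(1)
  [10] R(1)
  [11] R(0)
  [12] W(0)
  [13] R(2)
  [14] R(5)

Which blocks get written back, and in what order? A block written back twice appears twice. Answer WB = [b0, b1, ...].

0: R B2 -> L0 miss  d=-]
1: R B0 -> L0 miss  d=-]
2: R B3 -> L1 miss  d=-]
3: W B4 -> L0 miss  d=D]
4: R B3 -> L1 hit  d=-]
5: R B3 -> L1 hit  d=-]
6: W B3 -> L1 hit  d=D]
7: W B3 -> L1 hit  d=D]
8: R B1 -> L1 miss wb->B3  d=-]
9: R B1 -> L1 hit  d=-]
10: R B1 -> L1 hit  d=-]
11: R B0 -> L0 miss wb->B4  d=-]
12: W B0 -> L0 hit  d=D]
13: R B2 -> L0 miss wb->B0  d=-]
14: R B5 -> L1 miss  d=-]

WB = [3, 4, 0]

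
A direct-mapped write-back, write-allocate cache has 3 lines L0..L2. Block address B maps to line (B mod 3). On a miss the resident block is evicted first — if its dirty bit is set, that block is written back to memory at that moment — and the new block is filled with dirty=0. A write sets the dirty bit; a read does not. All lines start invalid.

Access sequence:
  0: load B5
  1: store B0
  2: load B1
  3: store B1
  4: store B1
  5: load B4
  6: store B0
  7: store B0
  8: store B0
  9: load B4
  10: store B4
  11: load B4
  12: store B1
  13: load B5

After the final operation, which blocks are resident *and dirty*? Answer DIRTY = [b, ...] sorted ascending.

  0 | R B5 → L2 miss [-]
  1 | W B0 → L0 miss [D]
  2 | R B1 → L1 miss [-]
  3 | W B1 → L1 hit [D]
  4 | W B1 → L1 hit [D]
  5 | R B4 → L1 miss wb→B1 [-]
  6 | W B0 → L0 hit [D]
  7 | W B0 → L0 hit [D]
  8 | W B0 → L0 hit [D]
  9 | R B4 → L1 hit [-]
  10 | W B4 → L1 hit [D]
  11 | R B4 → L1 hit [D]
  12 | W B1 → L1 miss wb→B4 [D]
  13 | R B5 → L2 hit [-]

DIRTY = [0, 1]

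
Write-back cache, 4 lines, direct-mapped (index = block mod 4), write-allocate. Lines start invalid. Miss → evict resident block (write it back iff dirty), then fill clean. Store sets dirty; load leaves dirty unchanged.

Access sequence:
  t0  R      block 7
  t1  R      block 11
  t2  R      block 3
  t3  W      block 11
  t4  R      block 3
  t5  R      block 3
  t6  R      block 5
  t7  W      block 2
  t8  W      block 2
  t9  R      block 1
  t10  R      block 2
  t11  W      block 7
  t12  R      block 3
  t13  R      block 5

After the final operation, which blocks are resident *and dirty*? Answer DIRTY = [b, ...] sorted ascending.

  0 | R B7 → L3 miss [-]
  1 | R B11 → L3 miss [-]
  2 | R B3 → L3 miss [-]
  3 | W B11 → L3 miss [D]
  4 | R B3 → L3 miss wb→B11 [-]
  5 | R B3 → L3 hit [-]
  6 | R B5 → L1 miss [-]
  7 | W B2 → L2 miss [D]
  8 | W B2 → L2 hit [D]
  9 | R B1 → L1 miss [-]
  10 | R B2 → L2 hit [D]
  11 | W B7 → L3 miss [D]
  12 | R B3 → L3 miss wb→B7 [-]
  13 | R B5 → L1 miss [-]

DIRTY = [2]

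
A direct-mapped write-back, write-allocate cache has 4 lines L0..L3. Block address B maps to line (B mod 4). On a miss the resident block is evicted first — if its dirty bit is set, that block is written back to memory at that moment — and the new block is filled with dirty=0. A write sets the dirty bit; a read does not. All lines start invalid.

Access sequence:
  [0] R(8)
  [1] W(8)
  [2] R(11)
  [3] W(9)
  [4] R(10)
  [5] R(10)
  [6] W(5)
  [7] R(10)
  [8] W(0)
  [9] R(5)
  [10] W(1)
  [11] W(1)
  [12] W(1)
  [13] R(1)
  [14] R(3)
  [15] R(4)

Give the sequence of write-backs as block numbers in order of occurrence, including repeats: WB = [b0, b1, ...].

0: R B8 → L0 miss [-]
1: W B8 → L0 hit [D]
2: R B11 → L3 miss [-]
3: W B9 → L1 miss [D]
4: R B10 → L2 miss [-]
5: R B10 → L2 hit [-]
6: W B5 → L1 miss wb→B9 [D]
7: R B10 → L2 hit [-]
8: W B0 → L0 miss wb→B8 [D]
9: R B5 → L1 hit [D]
10: W B1 → L1 miss wb→B5 [D]
11: W B1 → L1 hit [D]
12: W B1 → L1 hit [D]
13: R B1 → L1 hit [D]
14: R B3 → L3 miss [-]
15: R B4 → L0 miss wb→B0 [-]

WB = [9, 8, 5, 0]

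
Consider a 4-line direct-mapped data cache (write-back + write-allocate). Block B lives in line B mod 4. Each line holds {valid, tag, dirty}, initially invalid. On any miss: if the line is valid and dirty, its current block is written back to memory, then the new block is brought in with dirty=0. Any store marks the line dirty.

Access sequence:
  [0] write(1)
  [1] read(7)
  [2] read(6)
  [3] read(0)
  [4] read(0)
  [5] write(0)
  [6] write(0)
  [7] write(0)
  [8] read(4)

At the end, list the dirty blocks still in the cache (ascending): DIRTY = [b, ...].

  0 | W B1 → L1 miss [D]
  1 | R B7 → L3 miss [-]
  2 | R B6 → L2 miss [-]
  3 | R B0 → L0 miss [-]
  4 | R B0 → L0 hit [-]
  5 | W B0 → L0 hit [D]
  6 | W B0 → L0 hit [D]
  7 | W B0 → L0 hit [D]
  8 | R B4 → L0 miss wb→B0 [-]

DIRTY = [1]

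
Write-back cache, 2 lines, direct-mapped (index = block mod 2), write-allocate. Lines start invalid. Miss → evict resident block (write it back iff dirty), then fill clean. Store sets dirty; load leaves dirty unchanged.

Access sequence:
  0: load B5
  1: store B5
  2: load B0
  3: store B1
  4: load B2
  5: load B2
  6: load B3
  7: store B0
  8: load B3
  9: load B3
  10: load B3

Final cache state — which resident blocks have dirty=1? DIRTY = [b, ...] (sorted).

DIRTY = [0]

0: R B5 → L1 miss [-]
1: W B5 → L1 hit [D]
2: R B0 → L0 miss [-]
3: W B1 → L1 miss wb→B5 [D]
4: R B2 → L0 miss [-]
5: R B2 → L0 hit [-]
6: R B3 → L1 miss wb→B1 [-]
7: W B0 → L0 miss [D]
8: R B3 → L1 hit [-]
9: R B3 → L1 hit [-]
10: R B3 → L1 hit [-]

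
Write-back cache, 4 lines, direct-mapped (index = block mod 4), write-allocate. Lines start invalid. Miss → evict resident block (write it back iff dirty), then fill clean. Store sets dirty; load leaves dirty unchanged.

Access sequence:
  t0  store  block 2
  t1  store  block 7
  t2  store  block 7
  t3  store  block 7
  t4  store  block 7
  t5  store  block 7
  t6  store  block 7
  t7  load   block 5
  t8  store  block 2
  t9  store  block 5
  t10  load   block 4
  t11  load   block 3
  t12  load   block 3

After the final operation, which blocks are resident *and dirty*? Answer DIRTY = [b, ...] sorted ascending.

  0 | W B2 → L2 miss [D]
  1 | W B7 → L3 miss [D]
  2 | W B7 → L3 hit [D]
  3 | W B7 → L3 hit [D]
  4 | W B7 → L3 hit [D]
  5 | W B7 → L3 hit [D]
  6 | W B7 → L3 hit [D]
  7 | R B5 → L1 miss [-]
  8 | W B2 → L2 hit [D]
  9 | W B5 → L1 hit [D]
  10 | R B4 → L0 miss [-]
  11 | R B3 → L3 miss wb→B7 [-]
  12 | R B3 → L3 hit [-]

DIRTY = [2, 5]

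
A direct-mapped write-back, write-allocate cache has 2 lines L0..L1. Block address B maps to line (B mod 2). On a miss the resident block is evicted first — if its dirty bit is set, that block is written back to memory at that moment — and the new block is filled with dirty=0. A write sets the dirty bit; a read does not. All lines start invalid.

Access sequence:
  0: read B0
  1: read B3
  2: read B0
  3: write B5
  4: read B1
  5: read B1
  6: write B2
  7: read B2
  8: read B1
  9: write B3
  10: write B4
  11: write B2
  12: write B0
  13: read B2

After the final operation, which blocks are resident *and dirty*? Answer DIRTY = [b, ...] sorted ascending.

0: R B0 -> L0 miss  d=-]
1: R B3 -> L1 miss  d=-]
2: R B0 -> L0 hit  d=-]
3: W B5 -> L1 miss  d=D]
4: R B1 -> L1 miss wb->B5  d=-]
5: R B1 -> L1 hit  d=-]
6: W B2 -> L0 miss  d=D]
7: R B2 -> L0 hit  d=D]
8: R B1 -> L1 hit  d=-]
9: W B3 -> L1 miss  d=D]
10: W B4 -> L0 miss wb->B2  d=D]
11: W B2 -> L0 miss wb->B4  d=D]
12: W B0 -> L0 miss wb->B2  d=D]
13: R B2 -> L0 miss wb->B0  d=-]

DIRTY = [3]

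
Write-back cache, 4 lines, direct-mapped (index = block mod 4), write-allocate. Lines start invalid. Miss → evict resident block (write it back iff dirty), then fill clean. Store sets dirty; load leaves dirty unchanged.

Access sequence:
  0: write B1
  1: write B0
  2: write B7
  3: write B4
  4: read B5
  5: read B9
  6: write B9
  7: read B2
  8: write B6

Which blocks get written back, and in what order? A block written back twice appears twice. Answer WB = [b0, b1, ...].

WB = [0, 1]

0: W B1 → L1 miss [D]
1: W B0 → L0 miss [D]
2: W B7 → L3 miss [D]
3: W B4 → L0 miss wb→B0 [D]
4: R B5 → L1 miss wb→B1 [-]
5: R B9 → L1 miss [-]
6: W B9 → L1 hit [D]
7: R B2 → L2 miss [-]
8: W B6 → L2 miss [D]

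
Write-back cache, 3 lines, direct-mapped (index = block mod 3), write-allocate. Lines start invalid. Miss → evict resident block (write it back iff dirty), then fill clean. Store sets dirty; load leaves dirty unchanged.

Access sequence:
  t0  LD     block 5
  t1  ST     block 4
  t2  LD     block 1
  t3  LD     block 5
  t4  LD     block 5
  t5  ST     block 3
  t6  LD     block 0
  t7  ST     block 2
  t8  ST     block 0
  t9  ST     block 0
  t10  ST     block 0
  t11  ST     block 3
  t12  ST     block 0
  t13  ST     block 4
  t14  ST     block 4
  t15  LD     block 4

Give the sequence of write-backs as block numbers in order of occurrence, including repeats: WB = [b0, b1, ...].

WB = [4, 3, 0, 3]

  0 | R B5 → L2 miss [-]
  1 | W B4 → L1 miss [D]
  2 | R B1 → L1 miss wb→B4 [-]
  3 | R B5 → L2 hit [-]
  4 | R B5 → L2 hit [-]
  5 | W B3 → L0 miss [D]
  6 | R B0 → L0 miss wb→B3 [-]
  7 | W B2 → L2 miss [D]
  8 | W B0 → L0 hit [D]
  9 | W B0 → L0 hit [D]
  10 | W B0 → L0 hit [D]
  11 | W B3 → L0 miss wb→B0 [D]
  12 | W B0 → L0 miss wb→B3 [D]
  13 | W B4 → L1 miss [D]
  14 | W B4 → L1 hit [D]
  15 | R B4 → L1 hit [D]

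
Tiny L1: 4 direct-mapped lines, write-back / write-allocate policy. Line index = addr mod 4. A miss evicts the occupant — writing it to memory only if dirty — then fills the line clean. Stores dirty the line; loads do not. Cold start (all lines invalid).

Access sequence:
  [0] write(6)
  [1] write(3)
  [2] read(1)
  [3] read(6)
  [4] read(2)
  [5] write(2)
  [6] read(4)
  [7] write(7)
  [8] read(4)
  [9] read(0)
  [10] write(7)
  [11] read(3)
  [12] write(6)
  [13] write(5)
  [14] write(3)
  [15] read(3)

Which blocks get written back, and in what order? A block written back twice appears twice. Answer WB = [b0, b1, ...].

WB = [6, 3, 7, 2]

  0 | W B6 → L2 miss [D]
  1 | W B3 → L3 miss [D]
  2 | R B1 → L1 miss [-]
  3 | R B6 → L2 hit [D]
  4 | R B2 → L2 miss wb→B6 [-]
  5 | W B2 → L2 hit [D]
  6 | R B4 → L0 miss [-]
  7 | W B7 → L3 miss wb→B3 [D]
  8 | R B4 → L0 hit [-]
  9 | R B0 → L0 miss [-]
  10 | W B7 → L3 hit [D]
  11 | R B3 → L3 miss wb→B7 [-]
  12 | W B6 → L2 miss wb→B2 [D]
  13 | W B5 → L1 miss [D]
  14 | W B3 → L3 hit [D]
  15 | R B3 → L3 hit [D]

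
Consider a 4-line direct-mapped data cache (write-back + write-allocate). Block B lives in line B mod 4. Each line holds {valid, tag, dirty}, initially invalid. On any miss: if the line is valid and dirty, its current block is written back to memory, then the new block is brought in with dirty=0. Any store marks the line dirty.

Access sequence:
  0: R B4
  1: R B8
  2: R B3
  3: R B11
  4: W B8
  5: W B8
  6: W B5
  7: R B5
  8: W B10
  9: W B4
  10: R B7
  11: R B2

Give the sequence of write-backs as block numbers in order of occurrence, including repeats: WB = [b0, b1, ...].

WB = [8, 10]

0: R B4 → L0 miss [-]
1: R B8 → L0 miss [-]
2: R B3 → L3 miss [-]
3: R B11 → L3 miss [-]
4: W B8 → L0 hit [D]
5: W B8 → L0 hit [D]
6: W B5 → L1 miss [D]
7: R B5 → L1 hit [D]
8: W B10 → L2 miss [D]
9: W B4 → L0 miss wb→B8 [D]
10: R B7 → L3 miss [-]
11: R B2 → L2 miss wb→B10 [-]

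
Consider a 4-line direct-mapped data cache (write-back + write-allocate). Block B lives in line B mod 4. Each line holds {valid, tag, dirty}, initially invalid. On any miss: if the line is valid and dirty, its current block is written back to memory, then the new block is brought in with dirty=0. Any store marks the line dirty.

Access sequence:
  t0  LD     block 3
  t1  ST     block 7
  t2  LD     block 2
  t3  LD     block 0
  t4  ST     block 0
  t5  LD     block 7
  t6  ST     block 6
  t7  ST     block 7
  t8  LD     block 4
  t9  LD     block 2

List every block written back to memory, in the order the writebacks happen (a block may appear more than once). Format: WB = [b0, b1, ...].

WB = [0, 6]

0: R B3 → L3 miss [-]
1: W B7 → L3 miss [D]
2: R B2 → L2 miss [-]
3: R B0 → L0 miss [-]
4: W B0 → L0 hit [D]
5: R B7 → L3 hit [D]
6: W B6 → L2 miss [D]
7: W B7 → L3 hit [D]
8: R B4 → L0 miss wb→B0 [-]
9: R B2 → L2 miss wb→B6 [-]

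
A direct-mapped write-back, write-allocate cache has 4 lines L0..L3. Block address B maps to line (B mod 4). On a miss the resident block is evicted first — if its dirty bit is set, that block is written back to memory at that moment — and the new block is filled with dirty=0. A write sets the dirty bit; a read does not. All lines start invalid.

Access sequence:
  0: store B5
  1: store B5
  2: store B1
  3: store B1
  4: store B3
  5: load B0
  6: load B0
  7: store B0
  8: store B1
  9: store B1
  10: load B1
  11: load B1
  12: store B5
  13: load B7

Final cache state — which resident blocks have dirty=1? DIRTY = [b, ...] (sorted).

DIRTY = [0, 5]

0: W B5 -> L1 miss  d=D]
1: W B5 -> L1 hit  d=D]
2: W B1 -> L1 miss wb->B5  d=D]
3: W B1 -> L1 hit  d=D]
4: W B3 -> L3 miss  d=D]
5: R B0 -> L0 miss  d=-]
6: R B0 -> L0 hit  d=-]
7: W B0 -> L0 hit  d=D]
8: W B1 -> L1 hit  d=D]
9: W B1 -> L1 hit  d=D]
10: R B1 -> L1 hit  d=D]
11: R B1 -> L1 hit  d=D]
12: W B5 -> L1 miss wb->B1  d=D]
13: R B7 -> L3 miss wb->B3  d=-]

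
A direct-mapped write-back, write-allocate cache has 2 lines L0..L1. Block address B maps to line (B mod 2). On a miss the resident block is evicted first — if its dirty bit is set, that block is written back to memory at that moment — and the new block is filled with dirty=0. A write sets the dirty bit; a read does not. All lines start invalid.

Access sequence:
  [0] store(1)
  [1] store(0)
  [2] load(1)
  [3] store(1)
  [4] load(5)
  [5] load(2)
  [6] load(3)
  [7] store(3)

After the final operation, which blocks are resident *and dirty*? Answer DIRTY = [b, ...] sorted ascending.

DIRTY = [3]

0: W B1 -> L1 miss  d=D]
1: W B0 -> L0 miss  d=D]
2: R B1 -> L1 hit  d=D]
3: W B1 -> L1 hit  d=D]
4: R B5 -> L1 miss wb->B1  d=-]
5: R B2 -> L0 miss wb->B0  d=-]
6: R B3 -> L1 miss  d=-]
7: W B3 -> L1 hit  d=D]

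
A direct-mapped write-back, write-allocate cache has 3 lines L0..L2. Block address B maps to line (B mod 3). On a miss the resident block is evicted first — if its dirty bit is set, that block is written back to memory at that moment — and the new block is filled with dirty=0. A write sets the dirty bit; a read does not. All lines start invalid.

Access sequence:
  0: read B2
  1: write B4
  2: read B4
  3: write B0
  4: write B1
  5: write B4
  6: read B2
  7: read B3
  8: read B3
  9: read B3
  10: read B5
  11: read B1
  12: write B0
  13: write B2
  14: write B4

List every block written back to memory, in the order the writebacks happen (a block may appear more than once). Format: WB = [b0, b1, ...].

WB = [4, 1, 0, 4]

0: R B2 → L2 miss [-]
1: W B4 → L1 miss [D]
2: R B4 → L1 hit [D]
3: W B0 → L0 miss [D]
4: W B1 → L1 miss wb→B4 [D]
5: W B4 → L1 miss wb→B1 [D]
6: R B2 → L2 hit [-]
7: R B3 → L0 miss wb→B0 [-]
8: R B3 → L0 hit [-]
9: R B3 → L0 hit [-]
10: R B5 → L2 miss [-]
11: R B1 → L1 miss wb→B4 [-]
12: W B0 → L0 miss [D]
13: W B2 → L2 miss [D]
14: W B4 → L1 miss [D]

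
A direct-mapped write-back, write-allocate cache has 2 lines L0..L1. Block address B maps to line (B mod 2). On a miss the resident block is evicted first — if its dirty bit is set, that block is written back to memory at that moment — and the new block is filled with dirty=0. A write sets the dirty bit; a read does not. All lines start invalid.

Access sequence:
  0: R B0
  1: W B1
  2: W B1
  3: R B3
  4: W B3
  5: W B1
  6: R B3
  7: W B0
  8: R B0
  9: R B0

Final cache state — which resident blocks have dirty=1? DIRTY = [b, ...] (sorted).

  0 | R B0 → L0 miss [-]
  1 | W B1 → L1 miss [D]
  2 | W B1 → L1 hit [D]
  3 | R B3 → L1 miss wb→B1 [-]
  4 | W B3 → L1 hit [D]
  5 | W B1 → L1 miss wb→B3 [D]
  6 | R B3 → L1 miss wb→B1 [-]
  7 | W B0 → L0 hit [D]
  8 | R B0 → L0 hit [D]
  9 | R B0 → L0 hit [D]

DIRTY = [0]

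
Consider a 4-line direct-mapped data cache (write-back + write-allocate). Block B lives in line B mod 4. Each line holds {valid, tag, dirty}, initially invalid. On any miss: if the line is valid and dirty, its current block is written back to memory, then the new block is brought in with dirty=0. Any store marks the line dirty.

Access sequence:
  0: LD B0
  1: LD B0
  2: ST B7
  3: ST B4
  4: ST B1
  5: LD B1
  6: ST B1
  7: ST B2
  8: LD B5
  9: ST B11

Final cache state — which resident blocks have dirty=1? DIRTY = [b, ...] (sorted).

0: R B0 → L0 miss [-]
1: R B0 → L0 hit [-]
2: W B7 → L3 miss [D]
3: W B4 → L0 miss [D]
4: W B1 → L1 miss [D]
5: R B1 → L1 hit [D]
6: W B1 → L1 hit [D]
7: W B2 → L2 miss [D]
8: R B5 → L1 miss wb→B1 [-]
9: W B11 → L3 miss wb→B7 [D]

DIRTY = [2, 4, 11]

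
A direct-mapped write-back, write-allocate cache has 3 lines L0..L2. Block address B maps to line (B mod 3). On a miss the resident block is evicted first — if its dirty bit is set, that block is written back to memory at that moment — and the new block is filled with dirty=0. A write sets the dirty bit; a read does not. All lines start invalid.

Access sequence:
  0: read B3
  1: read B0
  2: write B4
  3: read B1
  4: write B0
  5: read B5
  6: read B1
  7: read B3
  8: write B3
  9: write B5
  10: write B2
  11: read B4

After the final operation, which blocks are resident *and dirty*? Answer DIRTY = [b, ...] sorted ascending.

  0 | R B3 → L0 miss [-]
  1 | R B0 → L0 miss [-]
  2 | W B4 → L1 miss [D]
  3 | R B1 → L1 miss wb→B4 [-]
  4 | W B0 → L0 hit [D]
  5 | R B5 → L2 miss [-]
  6 | R B1 → L1 hit [-]
  7 | R B3 → L0 miss wb→B0 [-]
  8 | W B3 → L0 hit [D]
  9 | W B5 → L2 hit [D]
  10 | W B2 → L2 miss wb→B5 [D]
  11 | R B4 → L1 miss [-]

DIRTY = [2, 3]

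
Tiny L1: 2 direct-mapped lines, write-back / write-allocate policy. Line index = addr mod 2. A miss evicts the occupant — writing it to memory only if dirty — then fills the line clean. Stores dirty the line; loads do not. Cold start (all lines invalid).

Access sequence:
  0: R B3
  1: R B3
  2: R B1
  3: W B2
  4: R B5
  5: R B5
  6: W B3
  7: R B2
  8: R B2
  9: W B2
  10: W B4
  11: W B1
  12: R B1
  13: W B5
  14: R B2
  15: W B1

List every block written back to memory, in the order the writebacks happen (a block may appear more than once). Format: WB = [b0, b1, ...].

0: R B3 → L1 miss [-]
1: R B3 → L1 hit [-]
2: R B1 → L1 miss [-]
3: W B2 → L0 miss [D]
4: R B5 → L1 miss [-]
5: R B5 → L1 hit [-]
6: W B3 → L1 miss [D]
7: R B2 → L0 hit [D]
8: R B2 → L0 hit [D]
9: W B2 → L0 hit [D]
10: W B4 → L0 miss wb→B2 [D]
11: W B1 → L1 miss wb→B3 [D]
12: R B1 → L1 hit [D]
13: W B5 → L1 miss wb→B1 [D]
14: R B2 → L0 miss wb→B4 [-]
15: W B1 → L1 miss wb→B5 [D]

WB = [2, 3, 1, 4, 5]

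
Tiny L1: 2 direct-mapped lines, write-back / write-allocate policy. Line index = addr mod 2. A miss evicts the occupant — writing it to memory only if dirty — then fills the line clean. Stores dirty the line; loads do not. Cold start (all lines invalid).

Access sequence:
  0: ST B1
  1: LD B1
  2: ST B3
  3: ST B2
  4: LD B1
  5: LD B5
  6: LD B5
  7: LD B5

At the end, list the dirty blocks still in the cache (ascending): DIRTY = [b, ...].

DIRTY = [2]

  0 | W B1 → L1 miss [D]
  1 | R B1 → L1 hit [D]
  2 | W B3 → L1 miss wb→B1 [D]
  3 | W B2 → L0 miss [D]
  4 | R B1 → L1 miss wb→B3 [-]
  5 | R B5 → L1 miss [-]
  6 | R B5 → L1 hit [-]
  7 | R B5 → L1 hit [-]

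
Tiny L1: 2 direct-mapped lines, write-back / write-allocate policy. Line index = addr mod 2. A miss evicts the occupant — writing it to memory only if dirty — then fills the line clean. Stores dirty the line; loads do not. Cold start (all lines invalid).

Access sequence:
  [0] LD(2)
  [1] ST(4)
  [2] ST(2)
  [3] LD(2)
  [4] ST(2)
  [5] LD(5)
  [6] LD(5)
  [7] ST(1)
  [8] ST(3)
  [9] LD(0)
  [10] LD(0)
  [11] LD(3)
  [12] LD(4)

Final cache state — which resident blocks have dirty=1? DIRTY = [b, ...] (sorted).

0: R B2 → L0 miss [-]
1: W B4 → L0 miss [D]
2: W B2 → L0 miss wb→B4 [D]
3: R B2 → L0 hit [D]
4: W B2 → L0 hit [D]
5: R B5 → L1 miss [-]
6: R B5 → L1 hit [-]
7: W B1 → L1 miss [D]
8: W B3 → L1 miss wb→B1 [D]
9: R B0 → L0 miss wb→B2 [-]
10: R B0 → L0 hit [-]
11: R B3 → L1 hit [D]
12: R B4 → L0 miss [-]

DIRTY = [3]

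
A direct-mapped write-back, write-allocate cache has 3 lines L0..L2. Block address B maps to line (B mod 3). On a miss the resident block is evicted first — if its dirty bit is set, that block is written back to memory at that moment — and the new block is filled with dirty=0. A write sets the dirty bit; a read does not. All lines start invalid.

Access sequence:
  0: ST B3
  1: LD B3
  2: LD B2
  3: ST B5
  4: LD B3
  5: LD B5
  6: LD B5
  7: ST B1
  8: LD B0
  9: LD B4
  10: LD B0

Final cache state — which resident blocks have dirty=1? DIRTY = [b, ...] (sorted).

DIRTY = [5]

  0 | W B3 → L0 miss [D]
  1 | R B3 → L0 hit [D]
  2 | R B2 → L2 miss [-]
  3 | W B5 → L2 miss [D]
  4 | R B3 → L0 hit [D]
  5 | R B5 → L2 hit [D]
  6 | R B5 → L2 hit [D]
  7 | W B1 → L1 miss [D]
  8 | R B0 → L0 miss wb→B3 [-]
  9 | R B4 → L1 miss wb→B1 [-]
  10 | R B0 → L0 hit [-]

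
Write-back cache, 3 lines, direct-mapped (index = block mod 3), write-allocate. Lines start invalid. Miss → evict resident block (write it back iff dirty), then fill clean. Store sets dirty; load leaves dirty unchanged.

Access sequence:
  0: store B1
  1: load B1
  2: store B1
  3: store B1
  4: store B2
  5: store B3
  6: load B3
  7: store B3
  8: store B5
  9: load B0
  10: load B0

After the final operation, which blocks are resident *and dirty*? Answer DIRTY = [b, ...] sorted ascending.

  0 | W B1 → L1 miss [D]
  1 | R B1 → L1 hit [D]
  2 | W B1 → L1 hit [D]
  3 | W B1 → L1 hit [D]
  4 | W B2 → L2 miss [D]
  5 | W B3 → L0 miss [D]
  6 | R B3 → L0 hit [D]
  7 | W B3 → L0 hit [D]
  8 | W B5 → L2 miss wb→B2 [D]
  9 | R B0 → L0 miss wb→B3 [-]
  10 | R B0 → L0 hit [-]

DIRTY = [1, 5]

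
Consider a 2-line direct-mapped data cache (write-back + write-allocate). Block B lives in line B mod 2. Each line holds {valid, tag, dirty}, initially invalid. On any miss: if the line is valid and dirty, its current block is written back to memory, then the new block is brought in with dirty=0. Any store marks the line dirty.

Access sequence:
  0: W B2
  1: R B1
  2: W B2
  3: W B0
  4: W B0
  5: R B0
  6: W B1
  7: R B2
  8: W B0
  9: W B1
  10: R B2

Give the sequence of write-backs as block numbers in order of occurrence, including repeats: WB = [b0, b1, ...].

WB = [2, 0, 0]

0: W B2 -> L0 miss  d=D]
1: R B1 -> L1 miss  d=-]
2: W B2 -> L0 hit  d=D]
3: W B0 -> L0 miss wb->B2  d=D]
4: W B0 -> L0 hit  d=D]
5: R B0 -> L0 hit  d=D]
6: W B1 -> L1 hit  d=D]
7: R B2 -> L0 miss wb->B0  d=-]
8: W B0 -> L0 miss  d=D]
9: W B1 -> L1 hit  d=D]
10: R B2 -> L0 miss wb->B0  d=-]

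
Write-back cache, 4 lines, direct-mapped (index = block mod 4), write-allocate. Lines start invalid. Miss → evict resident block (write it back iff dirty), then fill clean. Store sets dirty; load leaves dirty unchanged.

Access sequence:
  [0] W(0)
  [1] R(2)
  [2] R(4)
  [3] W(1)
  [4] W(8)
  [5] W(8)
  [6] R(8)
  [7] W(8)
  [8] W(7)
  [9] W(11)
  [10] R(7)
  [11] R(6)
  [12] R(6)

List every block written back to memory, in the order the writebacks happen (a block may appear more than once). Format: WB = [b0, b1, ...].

0: W B0 → L0 miss [D]
1: R B2 → L2 miss [-]
2: R B4 → L0 miss wb→B0 [-]
3: W B1 → L1 miss [D]
4: W B8 → L0 miss [D]
5: W B8 → L0 hit [D]
6: R B8 → L0 hit [D]
7: W B8 → L0 hit [D]
8: W B7 → L3 miss [D]
9: W B11 → L3 miss wb→B7 [D]
10: R B7 → L3 miss wb→B11 [-]
11: R B6 → L2 miss [-]
12: R B6 → L2 hit [-]

WB = [0, 7, 11]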